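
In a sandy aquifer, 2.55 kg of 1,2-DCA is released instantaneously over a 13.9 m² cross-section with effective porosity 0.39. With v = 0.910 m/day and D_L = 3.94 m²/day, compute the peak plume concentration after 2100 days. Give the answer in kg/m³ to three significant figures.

0.00146 kg/m³

The peak of an instantaneous 1D plume sits at x = vt; there the Gaussian factor is 1 and C_max = M/(n_e·A·√(4πDt)), where n_e·A is the pore area the mass is dissolved in.
√(4πDt) = √(4π × 3.94 × 2100) = 322.5 m, so C_max = 2.55/(0.39 × 13.9 × 322.5) = 0.00146 kg/m³.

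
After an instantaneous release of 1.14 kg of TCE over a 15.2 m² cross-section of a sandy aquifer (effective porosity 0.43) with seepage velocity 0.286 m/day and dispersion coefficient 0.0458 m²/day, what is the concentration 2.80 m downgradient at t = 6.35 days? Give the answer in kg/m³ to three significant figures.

0.0397 kg/m³

For an instantaneous plane source, C(x,t) = M/(n_e·A·√(4πDt)) · exp(−(x−vt)²/(4Dt)), with n_e·A the pore (flow) area.
Plume center vt = 0.286 × 6.35 = 1.8161 m, so the well at 2.80 m is 0.9839 m downgradient of the peak.
√(4πDt) = 1.912 m, giving peak height M/(n_e·A·√(4πDt)) = 1.14/(0.43 × 15.2 × 1.912) = 0.09122 kg/m³.
(x−vt)²/(4Dt) = (0.9839)²/(4 × 0.0458 × 6.35) = 0.8322; exp(−0.8322) = 0.4351.
C = 0.09122 × 0.4351 = 0.0397 kg/m³.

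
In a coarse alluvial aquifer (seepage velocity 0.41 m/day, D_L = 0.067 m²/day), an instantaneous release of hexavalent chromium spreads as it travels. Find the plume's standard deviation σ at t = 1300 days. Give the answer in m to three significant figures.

Dispersive spreading gives a Gaussian with σ² = 2Dt; advection only shifts the center.
σ = √(2 × 0.067 × 1300) = 13.2 m.

13.2 m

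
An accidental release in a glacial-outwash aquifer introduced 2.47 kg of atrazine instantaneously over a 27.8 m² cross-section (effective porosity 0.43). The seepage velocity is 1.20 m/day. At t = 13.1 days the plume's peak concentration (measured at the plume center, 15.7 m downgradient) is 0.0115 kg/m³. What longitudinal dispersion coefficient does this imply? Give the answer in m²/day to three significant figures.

1.96 m²/day

At the plume center C_max = M/(n_e·A·√(4πDt)), so D = M²/(4πt·(n_e·A·C_max)²).
n_e·A·C_max = 0.43 × 27.8 × 0.0115 = 0.1375 kg/m.
D = 2.47²/(4π × 13.1 × 0.1375²) = 1.96 m²/day.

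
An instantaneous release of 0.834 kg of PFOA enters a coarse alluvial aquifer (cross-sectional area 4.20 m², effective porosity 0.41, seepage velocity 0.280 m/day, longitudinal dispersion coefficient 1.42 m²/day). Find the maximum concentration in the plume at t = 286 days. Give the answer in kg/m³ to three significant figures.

0.00678 kg/m³

The peak of an instantaneous 1D plume sits at x = vt; there the Gaussian factor is 1 and C_max = M/(n_e·A·√(4πDt)), where n_e·A is the pore area the mass is dissolved in.
√(4πDt) = √(4π × 1.42 × 286) = 71.44 m, so C_max = 0.834/(0.41 × 4.20 × 71.44) = 0.00678 kg/m³.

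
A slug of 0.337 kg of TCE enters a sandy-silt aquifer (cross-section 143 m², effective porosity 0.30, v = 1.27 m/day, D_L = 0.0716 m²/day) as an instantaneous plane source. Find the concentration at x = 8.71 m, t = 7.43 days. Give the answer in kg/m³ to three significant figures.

0.00237 kg/m³

For an instantaneous plane source, C(x,t) = M/(n_e·A·√(4πDt)) · exp(−(x−vt)²/(4Dt)), with n_e·A the pore (flow) area.
Plume center vt = 1.27 × 7.43 = 9.4361 m, so the well at 8.71 m is 0.7261 m upgradient of the peak.
√(4πDt) = 2.586 m, giving peak height M/(n_e·A·√(4πDt)) = 0.337/(0.30 × 143 × 2.586) = 0.003038 kg/m³.
(x−vt)²/(4Dt) = (-0.7261)²/(4 × 0.0716 × 7.43) = 0.2478; exp(−0.2478) = 0.7805.
C = 0.003038 × 0.7805 = 0.00237 kg/m³.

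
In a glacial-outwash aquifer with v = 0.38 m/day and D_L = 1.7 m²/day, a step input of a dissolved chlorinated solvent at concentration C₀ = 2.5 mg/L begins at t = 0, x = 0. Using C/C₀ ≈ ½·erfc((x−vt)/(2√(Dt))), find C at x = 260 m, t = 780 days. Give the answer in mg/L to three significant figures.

1.90 mg/L

For a continuous step input, C/C₀ ≈ ½·erfc((x−vt)/(2√(Dt))).
vt = 0.38 × 780 = 296.4 m and 2√(Dt) = 2√(1.7 × 780) = 72.83 m.
Argument (x−vt)/(2√(Dt)) = (260 − 296.4)/72.83 = -0.4998; ½·erfc(-0.4998) = 0.7602.
C = 2.5 × 0.7602 = 1.90 mg/L.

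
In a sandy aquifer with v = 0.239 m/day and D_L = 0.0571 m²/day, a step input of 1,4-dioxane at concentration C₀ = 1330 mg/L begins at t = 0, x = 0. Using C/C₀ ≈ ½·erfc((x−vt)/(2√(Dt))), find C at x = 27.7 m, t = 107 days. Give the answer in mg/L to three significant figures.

For a continuous step input, C/C₀ ≈ ½·erfc((x−vt)/(2√(Dt))).
vt = 0.239 × 107 = 25.573 m and 2√(Dt) = 2√(0.0571 × 107) = 4.944 m.
Argument (x−vt)/(2√(Dt)) = (27.7 − 25.573)/4.944 = 0.4302; ½·erfc(0.4302) = 0.2715.
C = 1330 × 0.2715 = 361 mg/L.

361 mg/L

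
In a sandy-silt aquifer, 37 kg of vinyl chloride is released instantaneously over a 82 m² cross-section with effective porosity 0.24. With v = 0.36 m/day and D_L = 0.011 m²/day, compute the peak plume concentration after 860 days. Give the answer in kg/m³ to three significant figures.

The peak of an instantaneous 1D plume sits at x = vt; there the Gaussian factor is 1 and C_max = M/(n_e·A·√(4πDt)), where n_e·A is the pore area the mass is dissolved in.
√(4πDt) = √(4π × 0.011 × 860) = 10.90 m, so C_max = 37/(0.24 × 82 × 10.90) = 0.172 kg/m³.

0.172 kg/m³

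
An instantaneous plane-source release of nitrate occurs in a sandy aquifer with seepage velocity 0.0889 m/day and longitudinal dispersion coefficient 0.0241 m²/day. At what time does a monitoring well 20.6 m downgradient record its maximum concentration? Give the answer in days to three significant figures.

For the 1D instantaneous-source solution, setting ∂C/∂t = 0 at fixed x gives v²t² + 2Dt − x² = 0, so t = (√(D² + v²x²) − D)/v².
√(D² + v²x²) = √(0.0241² + 0.0889² × 20.6²) = 1.831; v² = 0.00790321.
t = (1.831 − 0.0241)/0.00790321 = 229 days (vs. the pure-advection estimate x/v = 232 d).

229 days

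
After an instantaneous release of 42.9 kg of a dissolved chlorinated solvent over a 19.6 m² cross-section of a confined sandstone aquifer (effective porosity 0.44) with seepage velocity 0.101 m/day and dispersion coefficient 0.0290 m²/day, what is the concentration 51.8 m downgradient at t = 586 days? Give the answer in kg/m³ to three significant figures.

0.153 kg/m³

For an instantaneous plane source, C(x,t) = M/(n_e·A·√(4πDt)) · exp(−(x−vt)²/(4Dt)), with n_e·A the pore (flow) area.
Plume center vt = 0.101 × 586 = 59.186 m, so the well at 51.8 m is 7.386 m upgradient of the peak.
√(4πDt) = 14.61 m, giving peak height M/(n_e·A·√(4πDt)) = 42.9/(0.44 × 19.6 × 14.61) = 0.3405 kg/m³.
(x−vt)²/(4Dt) = (-7.386)²/(4 × 0.0290 × 586) = 0.8025; exp(−0.8025) = 0.4482.
C = 0.3405 × 0.4482 = 0.153 kg/m³.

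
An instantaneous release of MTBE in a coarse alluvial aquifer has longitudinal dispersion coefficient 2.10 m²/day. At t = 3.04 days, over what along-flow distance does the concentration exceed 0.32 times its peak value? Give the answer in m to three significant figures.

The plume is Gaussian with σ = √(2Dt) = √(2 × 2.10 × 3.04) = 3.573 m.
C/C_peak = exp(−Δx²/(2σ²)) = 0.32 ⇒ Δx = σ·√(−2 ln 0.32) = 3.573 × 1.510 = 5.395 m.
Width = 2Δx = 10.8 m.

10.8 m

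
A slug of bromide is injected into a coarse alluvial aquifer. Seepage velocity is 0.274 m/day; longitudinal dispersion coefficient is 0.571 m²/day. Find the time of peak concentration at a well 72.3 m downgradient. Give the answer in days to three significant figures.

For the 1D instantaneous-source solution, setting ∂C/∂t = 0 at fixed x gives v²t² + 2Dt − x² = 0, so t = (√(D² + v²x²) − D)/v².
√(D² + v²x²) = √(0.571² + 0.274² × 72.3²) = 19.82; v² = 0.075076.
t = (19.82 − 0.571)/0.075076 = 256 days (vs. the pure-advection estimate x/v = 264 d).

256 days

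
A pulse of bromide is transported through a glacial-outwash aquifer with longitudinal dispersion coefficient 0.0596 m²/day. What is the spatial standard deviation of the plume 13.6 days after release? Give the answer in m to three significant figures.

Dispersive spreading gives a Gaussian with σ² = 2Dt; advection only shifts the center.
σ = √(2 × 0.0596 × 13.6) = 1.27 m.

1.27 m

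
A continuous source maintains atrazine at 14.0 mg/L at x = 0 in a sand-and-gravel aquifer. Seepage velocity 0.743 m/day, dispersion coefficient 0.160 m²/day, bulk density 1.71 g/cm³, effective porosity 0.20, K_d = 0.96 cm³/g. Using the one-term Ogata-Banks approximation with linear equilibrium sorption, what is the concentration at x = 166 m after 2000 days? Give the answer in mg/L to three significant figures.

4.06 mg/L

Retardation factor R = 1 + ρ_b·K_d/n = 1 + 1.71 × 0.96/0.20 = 9.208.
Sorption retards both mechanisms: v_R = v/R = 0.08069 m/day, D_R = D/R = 0.01738 m²/day.
v_R·t = 0.08069 × 2000 = 161.38 m; 2√(D_R t) = 11.79 m; argument = (166 − 161.38)/11.79 = 0.3919.
C = C₀ × ½·erfc(0.3919) = 14.0 × 0.2897 = 4.06 mg/L.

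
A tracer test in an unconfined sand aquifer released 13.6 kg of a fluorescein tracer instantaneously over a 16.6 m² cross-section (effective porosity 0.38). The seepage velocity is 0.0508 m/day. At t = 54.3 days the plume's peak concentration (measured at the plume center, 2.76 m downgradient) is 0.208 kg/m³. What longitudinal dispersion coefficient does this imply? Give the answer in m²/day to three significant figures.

At the plume center C_max = M/(n_e·A·√(4πDt)), so D = M²/(4πt·(n_e·A·C_max)²).
n_e·A·C_max = 0.38 × 16.6 × 0.208 = 1.312 kg/m.
D = 13.6²/(4π × 54.3 × 1.312²) = 0.157 m²/day.

0.157 m²/day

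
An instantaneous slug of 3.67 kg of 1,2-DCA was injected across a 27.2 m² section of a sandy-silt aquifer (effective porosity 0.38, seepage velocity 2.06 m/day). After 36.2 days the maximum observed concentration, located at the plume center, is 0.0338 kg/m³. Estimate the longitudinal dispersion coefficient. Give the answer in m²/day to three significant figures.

0.243 m²/day

At the plume center C_max = M/(n_e·A·√(4πDt)), so D = M²/(4πt·(n_e·A·C_max)²).
n_e·A·C_max = 0.38 × 27.2 × 0.0338 = 0.3494 kg/m.
D = 3.67²/(4π × 36.2 × 0.3494²) = 0.243 m²/day.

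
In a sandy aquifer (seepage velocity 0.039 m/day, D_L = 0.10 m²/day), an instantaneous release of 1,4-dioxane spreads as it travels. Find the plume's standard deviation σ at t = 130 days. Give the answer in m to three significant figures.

5.10 m

Dispersive spreading gives a Gaussian with σ² = 2Dt; advection only shifts the center.
σ = √(2 × 0.10 × 130) = 5.10 m.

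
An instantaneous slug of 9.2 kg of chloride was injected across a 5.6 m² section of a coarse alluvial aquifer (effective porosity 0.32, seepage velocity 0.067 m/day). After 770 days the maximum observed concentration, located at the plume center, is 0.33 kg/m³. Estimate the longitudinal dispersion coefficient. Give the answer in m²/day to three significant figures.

0.0250 m²/day

At the plume center C_max = M/(n_e·A·√(4πDt)), so D = M²/(4πt·(n_e·A·C_max)²).
n_e·A·C_max = 0.32 × 5.6 × 0.33 = 0.5914 kg/m.
D = 9.2²/(4π × 770 × 0.5914²) = 0.0250 m²/day.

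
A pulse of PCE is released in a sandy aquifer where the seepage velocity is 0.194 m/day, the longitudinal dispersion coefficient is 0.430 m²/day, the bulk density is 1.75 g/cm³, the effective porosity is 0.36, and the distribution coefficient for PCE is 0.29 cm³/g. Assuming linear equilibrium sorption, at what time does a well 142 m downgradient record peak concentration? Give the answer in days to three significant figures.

1740 days

Retardation factor R = 1 + ρ_b·K_d/n = 1 + 1.75 × 0.29/0.36 = 2.410.
Sorption retards both mechanisms: v_R = v/R = 0.08050 m/day, D_R = D/R = 0.1784 m²/day.
Peak time from v_R²t² + 2D_R t − x² = 0: t = (√(D_R² + v_R²x²) − D_R)/v_R².
√(D_R² + v_R²x²) = √(0.1784² + 0.08050² × 142²) = 11.43; v_R² = 0.006480.
t = (11.43 − 0.1784)/0.006480 = 1740 days.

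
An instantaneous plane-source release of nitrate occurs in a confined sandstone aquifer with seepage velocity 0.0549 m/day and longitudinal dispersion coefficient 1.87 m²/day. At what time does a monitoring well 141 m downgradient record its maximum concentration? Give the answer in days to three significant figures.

2020 days

For the 1D instantaneous-source solution, setting ∂C/∂t = 0 at fixed x gives v²t² + 2Dt − x² = 0, so t = (√(D² + v²x²) − D)/v².
√(D² + v²x²) = √(1.87² + 0.0549² × 141²) = 7.964; v² = 0.00301401.
t = (7.964 − 1.87)/0.00301401 = 2020 days (vs. the pure-advection estimate x/v = 2570 d).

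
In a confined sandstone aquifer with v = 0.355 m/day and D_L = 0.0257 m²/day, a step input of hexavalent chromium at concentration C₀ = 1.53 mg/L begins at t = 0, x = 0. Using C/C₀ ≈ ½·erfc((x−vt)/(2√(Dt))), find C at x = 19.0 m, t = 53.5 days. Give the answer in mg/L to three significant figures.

0.762 mg/L

For a continuous step input, C/C₀ ≈ ½·erfc((x−vt)/(2√(Dt))).
vt = 0.355 × 53.5 = 18.9925 m and 2√(Dt) = 2√(0.0257 × 53.5) = 2.345 m.
Argument (x−vt)/(2√(Dt)) = (19.0 − 18.9925)/2.345 = 0.003198; ½·erfc(0.003198) = 0.4982.
C = 1.53 × 0.4982 = 0.762 mg/L.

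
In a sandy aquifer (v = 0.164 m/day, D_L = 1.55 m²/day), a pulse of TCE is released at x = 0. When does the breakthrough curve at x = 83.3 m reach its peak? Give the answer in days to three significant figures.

454 days

For the 1D instantaneous-source solution, setting ∂C/∂t = 0 at fixed x gives v²t² + 2Dt − x² = 0, so t = (√(D² + v²x²) − D)/v².
√(D² + v²x²) = √(1.55² + 0.164² × 83.3²) = 13.75; v² = 0.026896.
t = (13.75 − 1.55)/0.026896 = 454 days (vs. the pure-advection estimate x/v = 508 d).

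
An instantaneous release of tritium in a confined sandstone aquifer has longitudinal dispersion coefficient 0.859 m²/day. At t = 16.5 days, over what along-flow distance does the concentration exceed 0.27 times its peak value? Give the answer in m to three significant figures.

17.2 m

The plume is Gaussian with σ = √(2Dt) = √(2 × 0.859 × 16.5) = 5.324 m.
C/C_peak = exp(−Δx²/(2σ²)) = 0.27 ⇒ Δx = σ·√(−2 ln 0.27) = 5.324 × 1.618 = 8.614 m.
Width = 2Δx = 17.2 m.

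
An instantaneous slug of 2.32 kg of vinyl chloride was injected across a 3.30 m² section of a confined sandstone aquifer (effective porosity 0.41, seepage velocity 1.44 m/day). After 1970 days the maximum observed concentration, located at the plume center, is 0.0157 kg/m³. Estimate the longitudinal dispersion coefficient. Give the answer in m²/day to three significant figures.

At the plume center C_max = M/(n_e·A·√(4πDt)), so D = M²/(4πt·(n_e·A·C_max)²).
n_e·A·C_max = 0.41 × 3.30 × 0.0157 = 0.02124 kg/m.
D = 2.32²/(4π × 1970 × 0.02124²) = 0.482 m²/day.

0.482 m²/day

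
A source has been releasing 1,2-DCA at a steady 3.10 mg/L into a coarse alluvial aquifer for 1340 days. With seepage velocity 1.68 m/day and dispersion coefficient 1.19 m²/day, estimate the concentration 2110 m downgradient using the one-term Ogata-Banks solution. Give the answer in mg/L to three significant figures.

For a continuous step input, C/C₀ ≈ ½·erfc((x−vt)/(2√(Dt))).
vt = 1.68 × 1340 = 2251.2 m and 2√(Dt) = 2√(1.19 × 1340) = 79.86 m.
Argument (x−vt)/(2√(Dt)) = (2110 − 2251.2)/79.86 = -1.768; ½·erfc(-1.768) = 0.9938.
C = 3.10 × 0.9938 = 3.08 mg/L.

3.08 mg/L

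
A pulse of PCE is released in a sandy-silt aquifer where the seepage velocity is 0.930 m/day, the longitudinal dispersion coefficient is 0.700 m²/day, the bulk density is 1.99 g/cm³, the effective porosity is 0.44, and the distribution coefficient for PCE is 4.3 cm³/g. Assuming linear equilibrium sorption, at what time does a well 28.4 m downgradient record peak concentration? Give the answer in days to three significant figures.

Retardation factor R = 1 + ρ_b·K_d/n = 1 + 1.99 × 4.3/0.44 = 20.45.
Sorption retards both mechanisms: v_R = v/R = 0.04548 m/day, D_R = D/R = 0.03423 m²/day.
Peak time from v_R²t² + 2D_R t − x² = 0: t = (√(D_R² + v_R²x²) − D_R)/v_R².
√(D_R² + v_R²x²) = √(0.03423² + 0.04548² × 28.4²) = 1.292; v_R² = 0.002068.
t = (1.292 − 0.03423)/0.002068 = 608 days.

608 days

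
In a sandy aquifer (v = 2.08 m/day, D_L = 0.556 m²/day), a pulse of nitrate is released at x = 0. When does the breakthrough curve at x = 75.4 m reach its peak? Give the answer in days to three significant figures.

36.1 days

For the 1D instantaneous-source solution, setting ∂C/∂t = 0 at fixed x gives v²t² + 2Dt − x² = 0, so t = (√(D² + v²x²) − D)/v².
√(D² + v²x²) = √(0.556² + 2.08² × 75.4²) = 156.8; v² = 4.3264.
t = (156.8 − 0.556)/4.3264 = 36.1 days (vs. the pure-advection estimate x/v = 36.2 d).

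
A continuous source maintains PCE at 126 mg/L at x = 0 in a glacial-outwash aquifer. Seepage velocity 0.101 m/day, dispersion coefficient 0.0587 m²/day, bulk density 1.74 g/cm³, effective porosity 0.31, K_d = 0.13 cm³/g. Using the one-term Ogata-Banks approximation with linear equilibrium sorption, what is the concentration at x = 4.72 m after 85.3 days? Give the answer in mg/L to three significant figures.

Retardation factor R = 1 + ρ_b·K_d/n = 1 + 1.74 × 0.13/0.31 = 1.730.
Sorption retards both mechanisms: v_R = v/R = 0.05838 m/day, D_R = D/R = 0.03393 m²/day.
v_R·t = 0.05838 × 85.3 = 4.979814 m; 2√(D_R t) = 3.402 m; argument = (4.72 − 4.979814)/3.402 = -0.07637.
C = C₀ × ½·erfc(-0.07637) = 126 × 0.5430 = 68.4 mg/L.

68.4 mg/L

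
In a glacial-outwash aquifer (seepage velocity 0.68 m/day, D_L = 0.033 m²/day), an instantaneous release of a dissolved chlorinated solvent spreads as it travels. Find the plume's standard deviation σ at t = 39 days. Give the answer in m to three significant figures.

1.60 m

Dispersive spreading gives a Gaussian with σ² = 2Dt; advection only shifts the center.
σ = √(2 × 0.033 × 39) = 1.60 m.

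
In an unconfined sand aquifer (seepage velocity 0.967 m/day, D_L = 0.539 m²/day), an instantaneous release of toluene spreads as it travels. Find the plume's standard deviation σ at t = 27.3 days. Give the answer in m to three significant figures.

Dispersive spreading gives a Gaussian with σ² = 2Dt; advection only shifts the center.
σ = √(2 × 0.539 × 27.3) = 5.42 m.

5.42 m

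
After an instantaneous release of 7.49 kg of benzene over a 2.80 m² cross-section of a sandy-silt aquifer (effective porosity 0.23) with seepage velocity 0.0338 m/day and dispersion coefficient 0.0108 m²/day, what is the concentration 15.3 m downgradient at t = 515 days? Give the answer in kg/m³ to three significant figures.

1.14 kg/m³

For an instantaneous plane source, C(x,t) = M/(n_e·A·√(4πDt)) · exp(−(x−vt)²/(4Dt)), with n_e·A the pore (flow) area.
Plume center vt = 0.0338 × 515 = 17.407 m, so the well at 15.3 m is 2.107 m upgradient of the peak.
√(4πDt) = 8.360 m, giving peak height M/(n_e·A·√(4πDt)) = 7.49/(0.23 × 2.80 × 8.360) = 1.391 kg/m³.
(x−vt)²/(4Dt) = (-2.107)²/(4 × 0.0108 × 515) = 0.1995; exp(−0.1995) = 0.8191.
C = 1.391 × 0.8191 = 1.14 kg/m³.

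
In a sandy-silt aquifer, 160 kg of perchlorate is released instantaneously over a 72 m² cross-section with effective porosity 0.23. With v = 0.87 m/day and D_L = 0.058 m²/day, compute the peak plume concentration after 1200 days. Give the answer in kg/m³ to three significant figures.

The peak of an instantaneous 1D plume sits at x = vt; there the Gaussian factor is 1 and C_max = M/(n_e·A·√(4πDt)), where n_e·A is the pore area the mass is dissolved in.
√(4πDt) = √(4π × 0.058 × 1200) = 29.57 m, so C_max = 160/(0.23 × 72 × 29.57) = 0.327 kg/m³.

0.327 kg/m³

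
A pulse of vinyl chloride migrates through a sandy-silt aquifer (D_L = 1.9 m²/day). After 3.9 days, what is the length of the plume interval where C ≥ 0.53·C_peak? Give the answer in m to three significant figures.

The plume is Gaussian with σ = √(2Dt) = √(2 × 1.9 × 3.9) = 3.850 m.
C/C_peak = exp(−Δx²/(2σ²)) = 0.53 ⇒ Δx = σ·√(−2 ln 0.53) = 3.850 × 1.127 = 4.339 m.
Width = 2Δx = 8.68 m.

8.68 m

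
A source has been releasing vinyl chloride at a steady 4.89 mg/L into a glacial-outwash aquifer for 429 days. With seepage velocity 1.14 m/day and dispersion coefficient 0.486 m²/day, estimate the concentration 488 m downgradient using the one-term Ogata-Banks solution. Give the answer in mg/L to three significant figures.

For a continuous step input, C/C₀ ≈ ½·erfc((x−vt)/(2√(Dt))).
vt = 1.14 × 429 = 489.06 m and 2√(Dt) = 2√(0.486 × 429) = 28.88 m.
Argument (x−vt)/(2√(Dt)) = (488 − 489.06)/28.88 = -0.03670; ½·erfc(-0.03670) = 0.5207.
C = 4.89 × 0.5207 = 2.55 mg/L.

2.55 mg/L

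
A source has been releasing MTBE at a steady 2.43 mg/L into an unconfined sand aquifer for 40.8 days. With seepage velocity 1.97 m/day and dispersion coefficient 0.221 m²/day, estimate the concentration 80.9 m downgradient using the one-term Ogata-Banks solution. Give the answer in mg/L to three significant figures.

For a continuous step input, C/C₀ ≈ ½·erfc((x−vt)/(2√(Dt))).
vt = 1.97 × 40.8 = 80.376 m and 2√(Dt) = 2√(0.221 × 40.8) = 6.006 m.
Argument (x−vt)/(2√(Dt)) = (80.9 − 80.376)/6.006 = 0.08725; ½·erfc(0.08725) = 0.4509.
C = 2.43 × 0.4509 = 1.10 mg/L.

1.10 mg/L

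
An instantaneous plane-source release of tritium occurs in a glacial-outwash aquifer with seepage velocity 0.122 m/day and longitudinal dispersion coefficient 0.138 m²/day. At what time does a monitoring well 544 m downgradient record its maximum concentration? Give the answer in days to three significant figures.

For the 1D instantaneous-source solution, setting ∂C/∂t = 0 at fixed x gives v²t² + 2Dt − x² = 0, so t = (√(D² + v²x²) − D)/v².
√(D² + v²x²) = √(0.138² + 0.122² × 544²) = 66.37; v² = 0.014884.
t = (66.37 − 0.138)/0.014884 = 4450 days (vs. the pure-advection estimate x/v = 4460 d).

4450 days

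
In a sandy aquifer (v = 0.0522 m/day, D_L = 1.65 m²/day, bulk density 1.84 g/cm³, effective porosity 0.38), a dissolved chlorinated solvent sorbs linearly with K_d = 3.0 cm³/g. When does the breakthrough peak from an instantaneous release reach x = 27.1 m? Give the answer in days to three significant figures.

Retardation factor R = 1 + ρ_b·K_d/n = 1 + 1.84 × 3.0/0.38 = 15.53.
Sorption retards both mechanisms: v_R = v/R = 0.003361 m/day, D_R = D/R = 0.1062 m²/day.
Peak time from v_R²t² + 2D_R t − x² = 0: t = (√(D_R² + v_R²x²) − D_R)/v_R².
√(D_R² + v_R²x²) = √(0.1062² + 0.003361² × 27.1²) = 0.1399; v_R² = 1.130e-05.
t = (0.1399 − 0.1062)/1.130e-05 = 2980 days.

2980 days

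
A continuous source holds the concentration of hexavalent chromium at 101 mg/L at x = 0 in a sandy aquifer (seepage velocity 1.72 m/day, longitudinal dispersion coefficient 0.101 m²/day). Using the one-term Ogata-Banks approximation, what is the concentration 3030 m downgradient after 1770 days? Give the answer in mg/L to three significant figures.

78.5 mg/L

For a continuous step input, C/C₀ ≈ ½·erfc((x−vt)/(2√(Dt))).
vt = 1.72 × 1770 = 3044.4 m and 2√(Dt) = 2√(0.101 × 1770) = 26.74 m.
Argument (x−vt)/(2√(Dt)) = (3030 − 3044.4)/26.74 = -0.5385; ½·erfc(-0.5385) = 0.7768.
C = 101 × 0.7768 = 78.5 mg/L.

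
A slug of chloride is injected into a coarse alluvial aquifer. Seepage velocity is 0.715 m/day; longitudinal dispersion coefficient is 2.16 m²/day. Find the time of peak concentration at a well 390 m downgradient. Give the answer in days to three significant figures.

541 days

For the 1D instantaneous-source solution, setting ∂C/∂t = 0 at fixed x gives v²t² + 2Dt − x² = 0, so t = (√(D² + v²x²) − D)/v².
√(D² + v²x²) = √(2.16² + 0.715² × 390²) = 278.9; v² = 0.511225.
t = (278.9 − 2.16)/0.511225 = 541 days (vs. the pure-advection estimate x/v = 545 d).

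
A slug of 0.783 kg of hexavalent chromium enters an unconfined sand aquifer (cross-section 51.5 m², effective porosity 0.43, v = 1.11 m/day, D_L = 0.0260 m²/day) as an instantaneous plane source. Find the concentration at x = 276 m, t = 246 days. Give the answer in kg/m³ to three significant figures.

For an instantaneous plane source, C(x,t) = M/(n_e·A·√(4πDt)) · exp(−(x−vt)²/(4Dt)), with n_e·A the pore (flow) area.
Plume center vt = 1.11 × 246 = 273.06 m, so the well at 276 m is 2.94 m downgradient of the peak.
√(4πDt) = 8.965 m, giving peak height M/(n_e·A·√(4πDt)) = 0.783/(0.43 × 51.5 × 8.965) = 0.003944 kg/m³.
(x−vt)²/(4Dt) = (2.94)²/(4 × 0.0260 × 246) = 0.3379; exp(−0.3379) = 0.7133.
C = 0.003944 × 0.7133 = 0.00281 kg/m³.

0.00281 kg/m³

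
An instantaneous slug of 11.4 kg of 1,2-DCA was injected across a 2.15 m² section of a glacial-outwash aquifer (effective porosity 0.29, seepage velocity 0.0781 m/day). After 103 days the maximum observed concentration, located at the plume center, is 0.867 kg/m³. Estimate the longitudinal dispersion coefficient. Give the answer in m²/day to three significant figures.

At the plume center C_max = M/(n_e·A·√(4πDt)), so D = M²/(4πt·(n_e·A·C_max)²).
n_e·A·C_max = 0.29 × 2.15 × 0.867 = 0.5406 kg/m.
D = 11.4²/(4π × 103 × 0.5406²) = 0.344 m²/day.

0.344 m²/day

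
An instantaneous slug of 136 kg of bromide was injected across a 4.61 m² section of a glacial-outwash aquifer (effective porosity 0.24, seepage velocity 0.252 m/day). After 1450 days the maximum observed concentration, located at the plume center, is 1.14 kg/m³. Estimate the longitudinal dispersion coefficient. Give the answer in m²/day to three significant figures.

At the plume center C_max = M/(n_e·A·√(4πDt)), so D = M²/(4πt·(n_e·A·C_max)²).
n_e·A·C_max = 0.24 × 4.61 × 1.14 = 1.261 kg/m.
D = 136²/(4π × 1450 × 1.261²) = 0.638 m²/day.

0.638 m²/day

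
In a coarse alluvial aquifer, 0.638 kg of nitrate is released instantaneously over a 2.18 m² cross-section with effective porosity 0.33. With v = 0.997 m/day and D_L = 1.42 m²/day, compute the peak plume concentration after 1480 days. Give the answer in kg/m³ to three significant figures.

The peak of an instantaneous 1D plume sits at x = vt; there the Gaussian factor is 1 and C_max = M/(n_e·A·√(4πDt)), where n_e·A is the pore area the mass is dissolved in.
√(4πDt) = √(4π × 1.42 × 1480) = 162.5 m, so C_max = 0.638/(0.33 × 2.18 × 162.5) = 0.00546 kg/m³.

0.00546 kg/m³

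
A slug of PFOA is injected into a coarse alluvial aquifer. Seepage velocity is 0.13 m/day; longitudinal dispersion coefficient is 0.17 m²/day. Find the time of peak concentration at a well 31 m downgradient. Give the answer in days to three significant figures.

229 days

For the 1D instantaneous-source solution, setting ∂C/∂t = 0 at fixed x gives v²t² + 2Dt − x² = 0, so t = (√(D² + v²x²) − D)/v².
√(D² + v²x²) = √(0.17² + 0.13² × 31²) = 4.034; v² = 0.0169.
t = (4.034 − 0.17)/0.0169 = 229 days (vs. the pure-advection estimate x/v = 238 d).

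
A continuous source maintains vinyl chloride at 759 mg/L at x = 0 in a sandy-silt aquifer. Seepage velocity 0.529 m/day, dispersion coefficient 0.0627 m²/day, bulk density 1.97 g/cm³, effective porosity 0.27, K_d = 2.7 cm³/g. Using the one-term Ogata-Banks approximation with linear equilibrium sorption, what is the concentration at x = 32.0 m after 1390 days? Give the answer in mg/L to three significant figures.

674 mg/L

Retardation factor R = 1 + ρ_b·K_d/n = 1 + 1.97 × 2.7/0.27 = 20.70.
Sorption retards both mechanisms: v_R = v/R = 0.02556 m/day, D_R = D/R = 0.003029 m²/day.
v_R·t = 0.02556 × 1390 = 35.5284 m; 2√(D_R t) = 4.104 m; argument = (32.0 − 35.5284)/4.104 = -0.8597.
C = C₀ × ½·erfc(-0.8597) = 759 × 0.8880 = 674 mg/L.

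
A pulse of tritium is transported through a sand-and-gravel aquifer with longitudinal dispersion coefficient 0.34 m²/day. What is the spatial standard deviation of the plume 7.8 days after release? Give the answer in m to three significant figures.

Dispersive spreading gives a Gaussian with σ² = 2Dt; advection only shifts the center.
σ = √(2 × 0.34 × 7.8) = 2.30 m.

2.30 m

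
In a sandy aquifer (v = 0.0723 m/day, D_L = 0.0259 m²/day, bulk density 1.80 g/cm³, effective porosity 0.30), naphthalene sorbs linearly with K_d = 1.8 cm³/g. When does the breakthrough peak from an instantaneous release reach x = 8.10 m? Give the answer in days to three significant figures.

1260 days

Retardation factor R = 1 + ρ_b·K_d/n = 1 + 1.80 × 1.8/0.30 = 11.80.
Sorption retards both mechanisms: v_R = v/R = 0.006127 m/day, D_R = D/R = 0.002195 m²/day.
Peak time from v_R²t² + 2D_R t − x² = 0: t = (√(D_R² + v_R²x²) − D_R)/v_R².
√(D_R² + v_R²x²) = √(0.002195² + 0.006127² × 8.10²) = 0.04968; v_R² = 3.754e-05.
t = (0.04968 − 0.002195)/3.754e-05 = 1260 days.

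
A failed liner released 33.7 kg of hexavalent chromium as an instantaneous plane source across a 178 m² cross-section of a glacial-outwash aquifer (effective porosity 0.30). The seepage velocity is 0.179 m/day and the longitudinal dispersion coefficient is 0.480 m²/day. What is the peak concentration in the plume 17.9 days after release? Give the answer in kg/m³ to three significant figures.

The peak of an instantaneous 1D plume sits at x = vt; there the Gaussian factor is 1 and C_max = M/(n_e·A·√(4πDt)), where n_e·A is the pore area the mass is dissolved in.
√(4πDt) = √(4π × 0.480 × 17.9) = 10.39 m, so C_max = 33.7/(0.30 × 178 × 10.39) = 0.0607 kg/m³.

0.0607 kg/m³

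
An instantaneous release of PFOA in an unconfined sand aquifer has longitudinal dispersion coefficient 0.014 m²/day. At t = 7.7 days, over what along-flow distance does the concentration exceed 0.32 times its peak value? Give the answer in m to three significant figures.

1.40 m

The plume is Gaussian with σ = √(2Dt) = √(2 × 0.014 × 7.7) = 0.4643 m.
C/C_peak = exp(−Δx²/(2σ²)) = 0.32 ⇒ Δx = σ·√(−2 ln 0.32) = 0.4643 × 1.510 = 0.7011 m.
Width = 2Δx = 1.40 m.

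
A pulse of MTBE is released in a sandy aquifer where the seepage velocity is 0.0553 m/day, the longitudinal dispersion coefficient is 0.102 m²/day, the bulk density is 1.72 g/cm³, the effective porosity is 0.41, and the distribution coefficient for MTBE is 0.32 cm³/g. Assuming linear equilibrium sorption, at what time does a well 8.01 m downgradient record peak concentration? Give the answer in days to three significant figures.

Retardation factor R = 1 + ρ_b·K_d/n = 1 + 1.72 × 0.32/0.41 = 2.342.
Sorption retards both mechanisms: v_R = v/R = 0.02361 m/day, D_R = D/R = 0.04355 m²/day.
Peak time from v_R²t² + 2D_R t − x² = 0: t = (√(D_R² + v_R²x²) − D_R)/v_R².
√(D_R² + v_R²x²) = √(0.04355² + 0.02361² × 8.01²) = 0.1941; v_R² = 0.0005574.
t = (0.1941 − 0.04355)/0.0005574 = 270 days.

270 days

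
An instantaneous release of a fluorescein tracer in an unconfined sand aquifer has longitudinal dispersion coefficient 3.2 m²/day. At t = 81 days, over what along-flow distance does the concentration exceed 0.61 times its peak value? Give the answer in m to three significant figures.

The plume is Gaussian with σ = √(2Dt) = √(2 × 3.2 × 81) = 22.77 m.
C/C_peak = exp(−Δx²/(2σ²)) = 0.61 ⇒ Δx = σ·√(−2 ln 0.61) = 22.77 × 0.9943 = 22.64 m.
Width = 2Δx = 45.3 m.

45.3 m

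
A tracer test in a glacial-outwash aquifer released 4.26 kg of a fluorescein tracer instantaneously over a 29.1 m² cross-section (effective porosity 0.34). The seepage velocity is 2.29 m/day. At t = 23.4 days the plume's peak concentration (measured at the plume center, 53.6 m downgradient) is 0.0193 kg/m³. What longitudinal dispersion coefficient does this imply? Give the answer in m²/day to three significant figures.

At the plume center C_max = M/(n_e·A·√(4πDt)), so D = M²/(4πt·(n_e·A·C_max)²).
n_e·A·C_max = 0.34 × 29.1 × 0.0193 = 0.1910 kg/m.
D = 4.26²/(4π × 23.4 × 0.1910²) = 1.69 m²/day.

1.69 m²/day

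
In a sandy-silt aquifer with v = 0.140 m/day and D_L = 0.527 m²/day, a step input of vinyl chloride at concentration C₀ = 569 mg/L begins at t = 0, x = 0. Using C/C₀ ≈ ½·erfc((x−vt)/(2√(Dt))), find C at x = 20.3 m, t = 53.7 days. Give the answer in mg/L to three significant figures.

For a continuous step input, C/C₀ ≈ ½·erfc((x−vt)/(2√(Dt))).
vt = 0.140 × 53.7 = 7.518 m and 2√(Dt) = 2√(0.527 × 53.7) = 10.64 m.
Argument (x−vt)/(2√(Dt)) = (20.3 − 7.518)/10.64 = 1.201; ½·erfc(1.201) = 0.04471.
C = 569 × 0.04471 = 25.4 mg/L.

25.4 mg/L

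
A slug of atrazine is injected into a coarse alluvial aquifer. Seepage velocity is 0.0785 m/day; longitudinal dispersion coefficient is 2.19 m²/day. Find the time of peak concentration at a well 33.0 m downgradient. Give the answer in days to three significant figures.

For the 1D instantaneous-source solution, setting ∂C/∂t = 0 at fixed x gives v²t² + 2Dt − x² = 0, so t = (√(D² + v²x²) − D)/v².
√(D² + v²x²) = √(2.19² + 0.0785² × 33.0²) = 3.392; v² = 0.00616225.
t = (3.392 − 2.19)/0.00616225 = 195 days (vs. the pure-advection estimate x/v = 420 d).

195 days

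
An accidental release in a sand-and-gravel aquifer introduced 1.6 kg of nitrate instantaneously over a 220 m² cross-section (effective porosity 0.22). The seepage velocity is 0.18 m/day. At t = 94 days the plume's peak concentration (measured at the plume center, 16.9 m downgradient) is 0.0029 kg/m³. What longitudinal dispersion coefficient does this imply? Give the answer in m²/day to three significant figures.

At the plume center C_max = M/(n_e·A·√(4πDt)), so D = M²/(4πt·(n_e·A·C_max)²).
n_e·A·C_max = 0.22 × 220 × 0.0029 = 0.1404 kg/m.
D = 1.6²/(4π × 94 × 0.1404²) = 0.110 m²/day.

0.110 m²/day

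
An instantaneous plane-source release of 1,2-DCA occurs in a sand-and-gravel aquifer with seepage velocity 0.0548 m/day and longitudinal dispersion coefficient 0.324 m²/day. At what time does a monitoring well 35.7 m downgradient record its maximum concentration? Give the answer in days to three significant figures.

For the 1D instantaneous-source solution, setting ∂C/∂t = 0 at fixed x gives v²t² + 2Dt − x² = 0, so t = (√(D² + v²x²) − D)/v².
√(D² + v²x²) = √(0.324² + 0.0548² × 35.7²) = 1.983; v² = 0.00300304.
t = (1.983 − 0.324)/0.00300304 = 552 days (vs. the pure-advection estimate x/v = 651 d).

552 days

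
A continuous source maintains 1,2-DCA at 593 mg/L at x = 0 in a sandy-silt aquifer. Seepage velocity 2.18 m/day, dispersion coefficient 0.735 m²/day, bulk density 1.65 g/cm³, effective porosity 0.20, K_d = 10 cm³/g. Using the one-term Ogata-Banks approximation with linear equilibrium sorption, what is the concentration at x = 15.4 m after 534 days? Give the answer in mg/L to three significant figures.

188 mg/L

Retardation factor R = 1 + ρ_b·K_d/n = 1 + 1.65 × 10/0.20 = 83.50.
Sorption retards both mechanisms: v_R = v/R = 0.02611 m/day, D_R = D/R = 0.008802 m²/day.
v_R·t = 0.02611 × 534 = 13.94274 m; 2√(D_R t) = 4.336 m; argument = (15.4 − 13.94274)/4.336 = 0.3361.
C = C₀ × ½·erfc(0.3361) = 593 × 0.3173 = 188 mg/L.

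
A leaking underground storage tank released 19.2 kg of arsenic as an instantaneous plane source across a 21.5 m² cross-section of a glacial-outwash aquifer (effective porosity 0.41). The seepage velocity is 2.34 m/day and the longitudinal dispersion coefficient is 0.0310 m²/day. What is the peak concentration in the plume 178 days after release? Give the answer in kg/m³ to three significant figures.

The peak of an instantaneous 1D plume sits at x = vt; there the Gaussian factor is 1 and C_max = M/(n_e·A·√(4πDt)), where n_e·A is the pore area the mass is dissolved in.
√(4πDt) = √(4π × 0.0310 × 178) = 8.327 m, so C_max = 19.2/(0.41 × 21.5 × 8.327) = 0.262 kg/m³.

0.262 kg/m³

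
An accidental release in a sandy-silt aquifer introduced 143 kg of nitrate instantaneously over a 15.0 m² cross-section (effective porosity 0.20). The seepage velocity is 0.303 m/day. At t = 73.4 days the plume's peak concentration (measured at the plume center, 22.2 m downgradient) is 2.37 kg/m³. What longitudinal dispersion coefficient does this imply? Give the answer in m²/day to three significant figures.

0.439 m²/day

At the plume center C_max = M/(n_e·A·√(4πDt)), so D = M²/(4πt·(n_e·A·C_max)²).
n_e·A·C_max = 0.20 × 15.0 × 2.37 = 7.110 kg/m.
D = 143²/(4π × 73.4 × 7.110²) = 0.439 m²/day.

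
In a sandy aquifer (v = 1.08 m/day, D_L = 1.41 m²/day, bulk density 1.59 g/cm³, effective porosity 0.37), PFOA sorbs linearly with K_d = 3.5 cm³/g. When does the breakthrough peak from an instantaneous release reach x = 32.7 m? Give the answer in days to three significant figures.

Retardation factor R = 1 + ρ_b·K_d/n = 1 + 1.59 × 3.5/0.37 = 16.04.
Sorption retards both mechanisms: v_R = v/R = 0.06733 m/day, D_R = D/R = 0.08791 m²/day.
Peak time from v_R²t² + 2D_R t − x² = 0: t = (√(D_R² + v_R²x²) − D_R)/v_R².
√(D_R² + v_R²x²) = √(0.08791² + 0.06733² × 32.7²) = 2.203; v_R² = 0.004533.
t = (2.203 − 0.08791)/0.004533 = 467 days.

467 days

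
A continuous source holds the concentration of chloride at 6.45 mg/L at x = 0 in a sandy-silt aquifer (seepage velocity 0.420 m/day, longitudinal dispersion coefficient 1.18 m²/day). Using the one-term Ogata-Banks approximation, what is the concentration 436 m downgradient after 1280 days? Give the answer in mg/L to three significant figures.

For a continuous step input, C/C₀ ≈ ½·erfc((x−vt)/(2√(Dt))).
vt = 0.420 × 1280 = 537.6 m and 2√(Dt) = 2√(1.18 × 1280) = 77.73 m.
Argument (x−vt)/(2√(Dt)) = (436 − 537.6)/77.73 = -1.307; ½·erfc(-1.307) = 0.9677.
C = 6.45 × 0.9677 = 6.24 mg/L.

6.24 mg/L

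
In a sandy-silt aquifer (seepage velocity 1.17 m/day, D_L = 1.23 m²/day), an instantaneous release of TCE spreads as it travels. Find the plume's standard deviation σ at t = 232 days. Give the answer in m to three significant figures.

23.9 m

Dispersive spreading gives a Gaussian with σ² = 2Dt; advection only shifts the center.
σ = √(2 × 1.23 × 232) = 23.9 m.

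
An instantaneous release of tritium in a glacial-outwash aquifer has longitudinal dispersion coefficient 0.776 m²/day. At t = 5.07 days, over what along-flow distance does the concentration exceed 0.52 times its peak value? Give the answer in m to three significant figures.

6.42 m

The plume is Gaussian with σ = √(2Dt) = √(2 × 0.776 × 5.07) = 2.805 m.
C/C_peak = exp(−Δx²/(2σ²)) = 0.52 ⇒ Δx = σ·√(−2 ln 0.52) = 2.805 × 1.144 = 3.209 m.
Width = 2Δx = 6.42 m.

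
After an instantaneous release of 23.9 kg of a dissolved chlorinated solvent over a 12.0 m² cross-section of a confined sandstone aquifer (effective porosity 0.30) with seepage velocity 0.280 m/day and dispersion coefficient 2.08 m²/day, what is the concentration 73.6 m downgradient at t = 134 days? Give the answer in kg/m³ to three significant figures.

0.0349 kg/m³

For an instantaneous plane source, C(x,t) = M/(n_e·A·√(4πDt)) · exp(−(x−vt)²/(4Dt)), with n_e·A the pore (flow) area.
Plume center vt = 0.280 × 134 = 37.52 m, so the well at 73.6 m is 36.08 m downgradient of the peak.
√(4πDt) = 59.18 m, giving peak height M/(n_e·A·√(4πDt)) = 23.9/(0.30 × 12.0 × 59.18) = 0.1122 kg/m³.
(x−vt)²/(4Dt) = (36.08)²/(4 × 2.08 × 134) = 1.168; exp(−1.168) = 0.3110.
C = 0.1122 × 0.3110 = 0.0349 kg/m³.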